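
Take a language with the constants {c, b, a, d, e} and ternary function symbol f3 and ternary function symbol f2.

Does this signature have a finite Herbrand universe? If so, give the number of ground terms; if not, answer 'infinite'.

The signature has at least one function symbol (f3, arity 3) and at least one constant (c).
Iterating f3 gives infinitely many distinct ground terms: c, f3(c, c, c), f3(f3(c, c, c), f3(c, c, c), f3(c, c, c)), ...
So the Herbrand universe is infinite.

infinite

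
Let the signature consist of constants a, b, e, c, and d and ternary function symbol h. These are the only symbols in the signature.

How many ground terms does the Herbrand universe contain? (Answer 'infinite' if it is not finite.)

The signature has at least one function symbol (h, arity 3) and at least one constant (a).
Iterating h gives infinitely many distinct ground terms: a, h(a, a, a), h(h(a, a, a), h(a, a, a), h(a, a, a)), ...
So the Herbrand universe is infinite.

infinite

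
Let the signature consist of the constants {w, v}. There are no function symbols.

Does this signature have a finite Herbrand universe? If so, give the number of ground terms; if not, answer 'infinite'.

2

There are no function symbols, so every ground term is one of the 2 constants.
The Herbrand universe is {w, v}, which is finite with 2 elements.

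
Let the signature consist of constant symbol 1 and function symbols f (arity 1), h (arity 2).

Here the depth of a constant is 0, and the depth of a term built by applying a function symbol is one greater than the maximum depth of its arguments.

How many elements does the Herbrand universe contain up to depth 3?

183

Let N_k = |{terms of depth ≤ k}|. Then N_0 = 1 and N_k = 1 + N_{k-1} + N_{k-1}^2 for k ≥ 1 (one summand per function symbol, arity giving the exponent).
N_0 = 1
N_1 = 1 + 1 + 1^2 = 3
N_2 = 1 + 3 + 3^2 = 13
N_3 = 1 + 13 + 13^2 = 183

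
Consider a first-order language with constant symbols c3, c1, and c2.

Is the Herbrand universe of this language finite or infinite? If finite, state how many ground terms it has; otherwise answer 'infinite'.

There are no function symbols, so every ground term is one of the 3 constants.
The Herbrand universe is {c3, c1, c2}, which is finite with 3 elements.

3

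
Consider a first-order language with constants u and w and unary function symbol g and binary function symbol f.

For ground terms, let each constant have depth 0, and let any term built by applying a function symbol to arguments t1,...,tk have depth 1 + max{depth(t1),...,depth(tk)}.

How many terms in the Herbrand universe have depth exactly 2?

Let N_k count ground terms of depth at most k. Each non-constant term of depth ≤ k is some function symbol applied to depth-≤(k−1) arguments, giving N_k = 2 + N_{k-1} + N_{k-1}^2.
N_0 = 2
N_1 = 2 + 2 + 2^2 = 8
N_2 = 2 + 8 + 8^2 = 74
Terms of depth exactly 2: N_2 − N_1 = 74 − 8 = 66.

66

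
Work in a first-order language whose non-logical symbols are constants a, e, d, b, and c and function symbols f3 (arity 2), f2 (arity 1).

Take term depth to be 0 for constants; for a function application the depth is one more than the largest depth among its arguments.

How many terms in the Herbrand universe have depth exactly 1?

Count level by level. With function symbols f3/2, f2/1, the terms of depth ≤ k are the 5 constants together with each function applied to depth-≤(k−1) tuples, so N_k = 5 + N_{k-1}^2 + N_{k-1}.
N_0 = 5
N_1 = 5 + 5^2 + 5 = 35
Terms of depth exactly 1: N_1 − N_0 = 35 − 5 = 30.

30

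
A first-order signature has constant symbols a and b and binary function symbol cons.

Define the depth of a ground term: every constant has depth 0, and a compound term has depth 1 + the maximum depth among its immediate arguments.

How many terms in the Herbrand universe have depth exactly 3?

1408

Let N_k = |{terms of depth ≤ k}|. Then N_0 = 2 and N_k = 2 + N_{k-1}^2 for k ≥ 1 (one summand per function symbol, arity giving the exponent).
N_0 = 2
N_1 = 2 + 2^2 = 6
N_2 = 2 + 6^2 = 38
N_3 = 2 + 38^2 = 1446
Terms of depth exactly 3: N_3 − N_2 = 1446 − 38 = 1408.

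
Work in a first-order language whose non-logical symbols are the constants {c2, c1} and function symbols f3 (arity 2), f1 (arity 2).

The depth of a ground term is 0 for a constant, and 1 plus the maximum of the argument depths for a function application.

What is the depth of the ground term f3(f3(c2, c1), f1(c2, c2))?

depth(f3(c2, c1)) = 1 + max(0, 0) = 1
depth(f1(c2, c2)) = 1 + max(0, 0) = 1
depth(f3(f3(c2, c1), f1(c2, c2))) = 1 + max(1, 1) = 2

2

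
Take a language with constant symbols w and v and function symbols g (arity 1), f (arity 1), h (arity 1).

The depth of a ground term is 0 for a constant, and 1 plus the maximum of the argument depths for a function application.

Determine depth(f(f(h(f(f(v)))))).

depth(f(v)) = 1 + depth(v) = 1 + 0 = 1
depth(f(f(v))) = 1 + depth(f(v)) = 1 + 1 = 2
depth(h(f(f(v)))) = 1 + depth(f(f(v))) = 1 + 2 = 3
depth(f(h(f(f(v))))) = 1 + depth(h(f(f(v)))) = 1 + 3 = 4
depth(f(f(h(f(f(v)))))) = 1 + depth(f(h(f(f(v))))) = 1 + 4 = 5

5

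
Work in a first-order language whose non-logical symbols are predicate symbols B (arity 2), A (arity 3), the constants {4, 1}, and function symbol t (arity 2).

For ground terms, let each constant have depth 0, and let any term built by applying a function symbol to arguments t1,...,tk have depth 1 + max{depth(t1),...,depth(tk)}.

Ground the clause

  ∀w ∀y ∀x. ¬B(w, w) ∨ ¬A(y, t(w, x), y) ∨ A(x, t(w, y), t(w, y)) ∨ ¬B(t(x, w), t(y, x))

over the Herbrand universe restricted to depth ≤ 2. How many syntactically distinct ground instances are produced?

54872

Ground terms of depth ≤ 2:
  Count level by level. With function symbols t/2, the terms of depth ≤ k are the 2 constants together with each function applied to depth-≤(k−1) tuples, so N_k = 2 + N_{k-1}^2.
  N_0 = 2
  N_1 = 2 + 2^2 = 6
  N_2 = 2 + 6^2 = 38
So there are 38 ground terms available for substitution.
Each of w, y, x ranges independently over the available ground terms, and distinct assignments produce distinct instances.
Number of ground instances = 38^3 = 54872.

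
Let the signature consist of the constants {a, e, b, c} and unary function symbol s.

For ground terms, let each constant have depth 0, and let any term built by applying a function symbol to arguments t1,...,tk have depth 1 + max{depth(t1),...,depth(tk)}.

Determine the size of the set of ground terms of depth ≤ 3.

16

Let N_k = |{terms of depth ≤ k}|. Then N_0 = 4 and N_k = 4 + N_{k-1} for k ≥ 1 (one summand per function symbol, arity giving the exponent).
N_0 = 4
N_1 = 4 + 4 = 8
N_2 = 4 + 8 = 12
N_3 = 4 + 12 = 16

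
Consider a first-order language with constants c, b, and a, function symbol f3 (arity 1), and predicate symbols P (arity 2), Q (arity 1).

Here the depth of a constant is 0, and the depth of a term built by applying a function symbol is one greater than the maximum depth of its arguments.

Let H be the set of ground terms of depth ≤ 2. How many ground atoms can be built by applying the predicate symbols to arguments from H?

90

First count ground terms of depth ≤ 2.
Write N_k for the number of ground terms of depth ≤ k. A term of depth ≤ k is either a constant or a function symbol applied to arguments of depth ≤ k−1, so N_k = 3 + N_{k-1}.
N_0 = 3
N_1 = 3 + 3 = 6
N_2 = 3 + 6 = 9
Explicitly: c, b, a, f3(c), f3(b), f3(a), f3(f3(c)), f3(f3(b)), f3(f3(a)).
So |H| = 9.
For each predicate symbol, the number of ground atoms is |H| raised to its arity; summing:
  P: 9^2 = 81;  Q: 9
Total ground atoms: 81 + 9 = 90.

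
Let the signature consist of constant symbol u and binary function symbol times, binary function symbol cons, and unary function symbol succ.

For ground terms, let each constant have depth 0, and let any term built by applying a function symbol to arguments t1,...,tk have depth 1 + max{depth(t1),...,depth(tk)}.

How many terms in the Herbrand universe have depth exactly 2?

If N_k denotes the number of depth-≤k ground terms, the 1 constant gives N_0 = 1, and each function symbol of arity r contributes N_{k-1}^r new terms at level k: N_k = 1 + N_{k-1}^2 + N_{k-1}^2 + N_{k-1}.
N_0 = 1
N_1 = 1 + 1^2 + 1^2 + 1 = 4
N_2 = 1 + 4^2 + 4^2 + 4 = 37
Terms of depth exactly 2: N_2 − N_1 = 37 − 4 = 33.

33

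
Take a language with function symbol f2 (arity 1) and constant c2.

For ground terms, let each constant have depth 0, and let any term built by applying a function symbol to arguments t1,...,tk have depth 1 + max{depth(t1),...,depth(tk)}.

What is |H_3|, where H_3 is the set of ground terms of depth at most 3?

Write N_k for the number of ground terms of depth ≤ k. A term of depth ≤ k is either a constant or a function symbol applied to arguments of depth ≤ k−1, so N_k = 1 + N_{k-1}.
N_0 = 1
N_1 = 1 + 1 = 2
N_2 = 1 + 2 = 3
N_3 = 1 + 3 = 4
Explicitly: c2, f2(c2), f2(f2(c2)), f2(f2(f2(c2))).

4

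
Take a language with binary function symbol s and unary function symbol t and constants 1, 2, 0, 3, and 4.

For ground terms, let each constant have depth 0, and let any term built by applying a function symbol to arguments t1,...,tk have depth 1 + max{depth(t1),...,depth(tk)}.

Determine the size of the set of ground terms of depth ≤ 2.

1265

Let N_k = |{terms of depth ≤ k}|. Then N_0 = 5 and N_k = 5 + N_{k-1}^2 + N_{k-1} for k ≥ 1 (one summand per function symbol, arity giving the exponent).
N_0 = 5
N_1 = 5 + 5^2 + 5 = 35
N_2 = 5 + 35^2 + 35 = 1265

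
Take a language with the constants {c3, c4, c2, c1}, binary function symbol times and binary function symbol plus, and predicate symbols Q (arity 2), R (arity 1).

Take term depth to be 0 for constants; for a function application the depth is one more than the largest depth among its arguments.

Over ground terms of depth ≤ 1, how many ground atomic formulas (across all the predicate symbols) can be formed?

1332

First count ground terms of depth ≤ 1.
Count level by level. With function symbols times/2, plus/2, the terms of depth ≤ k are the 4 constants together with each function applied to depth-≤(k−1) tuples, so N_k = 4 + N_{k-1}^2 + N_{k-1}^2.
N_0 = 4
N_1 = 4 + 4^2 + 4^2 = 36
So |H| = 36.
For each predicate symbol, the number of ground atoms is |H| raised to its arity; summing:
  Q: 36^2 = 1296;  R: 36
Total ground atoms: 1296 + 36 = 1332.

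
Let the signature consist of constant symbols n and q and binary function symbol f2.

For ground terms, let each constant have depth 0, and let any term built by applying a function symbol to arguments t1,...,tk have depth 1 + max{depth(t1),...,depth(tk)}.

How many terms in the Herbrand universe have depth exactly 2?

32

If N_k denotes the number of depth-≤k ground terms, the 2 constants give N_0 = 2, and each function symbol of arity r contributes N_{k-1}^r new terms at level k: N_k = 2 + N_{k-1}^2.
N_0 = 2
N_1 = 2 + 2^2 = 6
N_2 = 2 + 6^2 = 38
Terms of depth exactly 2: N_2 − N_1 = 38 − 6 = 32.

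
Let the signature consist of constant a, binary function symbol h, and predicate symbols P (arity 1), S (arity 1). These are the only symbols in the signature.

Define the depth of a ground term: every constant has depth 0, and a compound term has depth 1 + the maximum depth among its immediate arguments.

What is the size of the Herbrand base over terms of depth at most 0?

2

First count ground terms of depth ≤ 0.
Count level by level. With function symbols h/2, the terms of depth ≤ k are the 1 constant together with each function applied to depth-≤(k−1) tuples, so N_k = 1 + N_{k-1}^2.
N_0 = 1
Explicitly: a.
So |H| = 1.
A ground atom is a predicate applied to a tuple of terms from H, so the count is the sum over predicates of |H|^arity:
  P: 1;  S: 1
Total ground atoms: 1 + 1 = 2.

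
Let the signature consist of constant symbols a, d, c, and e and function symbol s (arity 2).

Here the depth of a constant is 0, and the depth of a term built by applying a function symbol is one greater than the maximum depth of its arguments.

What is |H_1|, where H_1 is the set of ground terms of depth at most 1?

20

If N_k denotes the number of depth-≤k ground terms, the 4 constants give N_0 = 4, and each function symbol of arity r contributes N_{k-1}^r new terms at level k: N_k = 4 + N_{k-1}^2.
N_0 = 4
N_1 = 4 + 4^2 = 20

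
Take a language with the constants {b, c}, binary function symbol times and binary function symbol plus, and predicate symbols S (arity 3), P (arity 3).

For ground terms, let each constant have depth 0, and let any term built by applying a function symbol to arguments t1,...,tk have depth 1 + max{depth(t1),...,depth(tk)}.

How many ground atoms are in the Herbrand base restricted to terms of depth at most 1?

2000

First count ground terms of depth ≤ 1.
Write N_k for the number of ground terms of depth ≤ k. A term of depth ≤ k is either a constant or a function symbol applied to arguments of depth ≤ k−1, so N_k = 2 + N_{k-1}^2 + N_{k-1}^2.
N_0 = 2
N_1 = 2 + 2^2 + 2^2 = 10
Explicitly: b, c, times(b, b), times(b, c), times(c, b), times(c, c), plus(b, b), plus(b, c), plus(c, b), plus(c, c).
So |H| = 10.
A ground atom is a predicate applied to a tuple of terms from H, so the count is the sum over predicates of |H|^arity:
  S: 10^3 = 1000;  P: 10^3 = 1000
Total ground atoms: 1000 + 1000 = 2000.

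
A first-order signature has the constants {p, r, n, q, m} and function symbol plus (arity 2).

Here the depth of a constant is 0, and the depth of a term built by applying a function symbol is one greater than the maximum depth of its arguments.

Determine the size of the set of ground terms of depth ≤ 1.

30

Write N_k for the number of ground terms of depth ≤ k. A term of depth ≤ k is either a constant or a function symbol applied to arguments of depth ≤ k−1, so N_k = 5 + N_{k-1}^2.
N_0 = 5
N_1 = 5 + 5^2 = 30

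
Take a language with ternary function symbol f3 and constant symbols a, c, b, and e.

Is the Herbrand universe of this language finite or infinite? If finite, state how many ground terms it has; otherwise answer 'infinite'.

The signature has at least one function symbol (f3, arity 3) and at least one constant (a).
Iterating f3 gives infinitely many distinct ground terms: a, f3(a, a, a), f3(f3(a, a, a), f3(a, a, a), f3(a, a, a)), ...
So the Herbrand universe is infinite.

infinite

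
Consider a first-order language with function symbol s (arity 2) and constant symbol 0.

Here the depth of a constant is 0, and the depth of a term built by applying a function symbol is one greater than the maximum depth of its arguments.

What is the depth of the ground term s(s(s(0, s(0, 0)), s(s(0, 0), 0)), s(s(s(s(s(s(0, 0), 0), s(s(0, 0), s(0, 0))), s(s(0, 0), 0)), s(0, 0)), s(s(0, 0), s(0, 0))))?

depth(s(0, 0)) = 1 + max(0, 0) = 1
depth(s(0, s(0, 0))) = 1 + max(0, 1) = 2
depth(s(s(0, 0), 0)) = 1 + max(1, 0) = 2
depth(s(s(0, s(0, 0)), s(s(0, 0), 0))) = 1 + max(2, 2) = 3
depth(s(s(0, 0), s(0, 0))) = 1 + max(1, 1) = 2
depth(s(s(s(0, 0), 0), s(s(0, 0), s(0, 0)))) = 1 + max(2, 2) = 3
depth(s(s(s(s(0, 0), 0), s(s(0, 0), s(0, 0))), s(s(0, 0), 0))) = 1 + max(3, 2) = 4
depth(s(s(s(s(s(0, 0), 0), s(s(0, 0), s(0, 0))), s(s(0, 0), 0)), s(0, 0))) = 1 + max(4, 1) = 5
depth(s(s(s(s(s(s(0, 0), 0), s(s(0, 0), s(0, 0))), s(s(0, 0), 0)), s(0, 0)), s(s(0, 0), s(0, 0)))) = 1 + max(5, 2) = 6
depth(s(s(s(0, s(0, 0)), s(s(0, 0), 0)), s(s(s(s(s(s(0, 0), 0), s(s(0, 0), s(0, 0))), s(s(0, 0), 0)), s(0, 0)), s(s(0, 0), s(0, 0))))) = 1 + max(3, 6) = 7

7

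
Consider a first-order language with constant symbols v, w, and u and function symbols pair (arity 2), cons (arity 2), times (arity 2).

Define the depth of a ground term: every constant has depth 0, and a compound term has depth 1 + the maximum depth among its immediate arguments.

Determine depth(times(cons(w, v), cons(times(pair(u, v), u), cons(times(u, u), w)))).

4

depth(cons(w, v)) = 1 + max(0, 0) = 1
depth(pair(u, v)) = 1 + max(0, 0) = 1
depth(times(pair(u, v), u)) = 1 + max(1, 0) = 2
depth(times(u, u)) = 1 + max(0, 0) = 1
depth(cons(times(u, u), w)) = 1 + max(1, 0) = 2
depth(cons(times(pair(u, v), u), cons(times(u, u), w))) = 1 + max(2, 2) = 3
depth(times(cons(w, v), cons(times(pair(u, v), u), cons(times(u, u), w)))) = 1 + max(1, 3) = 4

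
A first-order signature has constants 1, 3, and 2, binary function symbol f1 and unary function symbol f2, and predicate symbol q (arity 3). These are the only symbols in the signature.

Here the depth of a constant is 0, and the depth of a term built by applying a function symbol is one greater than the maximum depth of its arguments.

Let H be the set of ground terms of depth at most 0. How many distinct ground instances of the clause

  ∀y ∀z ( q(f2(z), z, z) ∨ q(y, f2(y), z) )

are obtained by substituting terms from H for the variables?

Ground terms of depth ≤ 0:
  Write N_k for the number of ground terms of depth ≤ k. A term of depth ≤ k is either a constant or a function symbol applied to arguments of depth ≤ k−1, so N_k = 3 + N_{k-1}^2 + N_{k-1}.
  N_0 = 3
  Explicitly: 1, 3, 2.
So there are 3 ground terms available for substitution.
There are 2 variables to instantiate (y, z), each occurring in at least one literal, so different choices give different ground instances.
Number of ground instances = 3^2 = 9.

9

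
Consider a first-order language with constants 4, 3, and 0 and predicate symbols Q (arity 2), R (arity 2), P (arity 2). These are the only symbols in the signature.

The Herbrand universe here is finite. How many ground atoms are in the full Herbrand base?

27

With no function symbols, the Herbrand universe is just the 3 constants.
Ground atoms per predicate: Q: 3^2 = 9, R: 3^2 = 9, P: 3^2 = 9.
Herbrand base size = 9 + 9 + 9 = 27.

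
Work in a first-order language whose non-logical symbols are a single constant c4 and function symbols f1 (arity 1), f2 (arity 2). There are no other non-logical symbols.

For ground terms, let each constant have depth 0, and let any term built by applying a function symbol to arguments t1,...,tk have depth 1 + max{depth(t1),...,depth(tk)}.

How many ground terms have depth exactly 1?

2

Write N_k for the number of ground terms of depth ≤ k. A term of depth ≤ k is either a constant or a function symbol applied to arguments of depth ≤ k−1, so N_k = 1 + N_{k-1} + N_{k-1}^2.
N_0 = 1
N_1 = 1 + 1 + 1^2 = 3
Terms of depth exactly 1: N_1 − N_0 = 3 − 1 = 2.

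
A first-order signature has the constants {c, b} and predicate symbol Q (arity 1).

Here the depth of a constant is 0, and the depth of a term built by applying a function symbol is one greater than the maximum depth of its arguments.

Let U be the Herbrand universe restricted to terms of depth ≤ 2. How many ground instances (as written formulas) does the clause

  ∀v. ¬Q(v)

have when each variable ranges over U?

2

Ground terms of depth ≤ 2:
  With no function symbols every ground term is a constant, so there are exactly 2 ground terms at every depth bound.
  N_0 = 2
  N_1 = 2
  N_2 = 2
So there are 2 ground terms available for substitution.
The body mentions the single quantified variable v; since ground terms form a free algebra, no two substitutions collapse to the same formula.
Number of ground instances = 2.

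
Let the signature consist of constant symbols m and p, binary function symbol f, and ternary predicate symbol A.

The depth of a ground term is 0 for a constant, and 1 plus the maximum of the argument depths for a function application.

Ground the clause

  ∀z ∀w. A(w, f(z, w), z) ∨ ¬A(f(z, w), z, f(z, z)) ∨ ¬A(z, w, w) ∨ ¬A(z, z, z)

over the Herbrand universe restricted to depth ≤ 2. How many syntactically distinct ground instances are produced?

Ground terms of depth ≤ 2:
  If N_k denotes the number of depth-≤k ground terms, the 2 constants give N_0 = 2, and each function symbol of arity r contributes N_{k-1}^r new terms at level k: N_k = 2 + N_{k-1}^2.
  N_0 = 2
  N_1 = 2 + 2^2 = 6
  N_2 = 2 + 6^2 = 38
So there are 38 ground terms available for substitution.
The body mentions every one of the 2 quantified variables; since ground terms form a free algebra, no two substitutions collapse to the same formula.
Number of ground instances = 38^2 = 1444.

1444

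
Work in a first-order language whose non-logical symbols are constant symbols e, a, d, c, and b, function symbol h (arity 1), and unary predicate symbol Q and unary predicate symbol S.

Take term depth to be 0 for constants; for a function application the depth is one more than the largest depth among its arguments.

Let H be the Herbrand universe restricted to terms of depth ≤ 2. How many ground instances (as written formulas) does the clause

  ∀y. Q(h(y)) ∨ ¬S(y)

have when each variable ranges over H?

Ground terms of depth ≤ 2:
  Count level by level. With function symbols h/1, the terms of depth ≤ k are the 5 constants together with each function applied to depth-≤(k−1) tuples, so N_k = 5 + N_{k-1}.
  N_0 = 5
  N_1 = 5 + 5 = 10
  N_2 = 5 + 10 = 15
So there are 15 ground terms available for substitution.
The body mentions the single quantified variable y; since ground terms form a free algebra, no two substitutions collapse to the same formula.
Number of ground instances = 15.

15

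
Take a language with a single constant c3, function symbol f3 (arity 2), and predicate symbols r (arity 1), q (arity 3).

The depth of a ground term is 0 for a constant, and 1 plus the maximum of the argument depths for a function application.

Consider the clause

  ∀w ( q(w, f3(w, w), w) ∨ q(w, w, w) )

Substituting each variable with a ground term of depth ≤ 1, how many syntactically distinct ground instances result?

2

Ground terms of depth ≤ 1:
  Count level by level. With function symbols f3/2, the terms of depth ≤ k are the 1 constant together with each function applied to depth-≤(k−1) tuples, so N_k = 1 + N_{k-1}^2.
  N_0 = 1
  N_1 = 1 + 1^2 = 2
  Explicitly: c3, f3(c3, c3).
So there are 2 ground terms available for substitution.
There is 1 variable to instantiate (w),  occurring in at least one literal, so different choices give different ground instances.
Number of ground instances = 2.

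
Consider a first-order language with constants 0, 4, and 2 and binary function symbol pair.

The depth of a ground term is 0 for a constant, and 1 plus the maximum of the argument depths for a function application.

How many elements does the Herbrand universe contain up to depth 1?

Count level by level. With function symbols pair/2, the terms of depth ≤ k are the 3 constants together with each function applied to depth-≤(k−1) tuples, so N_k = 3 + N_{k-1}^2.
N_0 = 3
N_1 = 3 + 3^2 = 12

12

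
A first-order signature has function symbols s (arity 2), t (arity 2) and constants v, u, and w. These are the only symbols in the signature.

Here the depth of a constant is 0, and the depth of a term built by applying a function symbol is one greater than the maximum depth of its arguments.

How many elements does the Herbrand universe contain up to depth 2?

Let N_k = |{terms of depth ≤ k}|. Then N_0 = 3 and N_k = 3 + N_{k-1}^2 + N_{k-1}^2 for k ≥ 1 (one summand per function symbol, arity giving the exponent).
N_0 = 3
N_1 = 3 + 3^2 + 3^2 = 21
N_2 = 3 + 21^2 + 21^2 = 885

885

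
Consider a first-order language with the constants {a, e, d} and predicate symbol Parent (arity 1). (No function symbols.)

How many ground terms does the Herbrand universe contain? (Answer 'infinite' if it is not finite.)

There are no function symbols, so every ground term is one of the 3 constants.
The Herbrand universe is {a, e, d}, which is finite with 3 elements.

3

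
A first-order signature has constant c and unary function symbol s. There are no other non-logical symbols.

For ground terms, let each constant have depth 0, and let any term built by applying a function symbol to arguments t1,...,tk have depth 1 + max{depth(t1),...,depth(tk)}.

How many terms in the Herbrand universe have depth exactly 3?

1

If N_k denotes the number of depth-≤k ground terms, the 1 constant gives N_0 = 1, and each function symbol of arity r contributes N_{k-1}^r new terms at level k: N_k = 1 + N_{k-1}.
N_0 = 1
N_1 = 1 + 1 = 2
N_2 = 1 + 2 = 3
N_3 = 1 + 3 = 4
Terms of depth exactly 3: N_3 − N_2 = 4 − 3 = 1.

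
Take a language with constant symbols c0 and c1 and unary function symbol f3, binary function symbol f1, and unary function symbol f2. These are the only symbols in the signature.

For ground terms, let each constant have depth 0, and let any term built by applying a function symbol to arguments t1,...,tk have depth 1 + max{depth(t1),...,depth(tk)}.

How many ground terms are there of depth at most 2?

122

Let N_k count ground terms of depth at most k. Each non-constant term of depth ≤ k is some function symbol applied to depth-≤(k−1) arguments, giving N_k = 2 + N_{k-1} + N_{k-1}^2 + N_{k-1}.
N_0 = 2
N_1 = 2 + 2 + 2^2 + 2 = 10
N_2 = 2 + 10 + 10^2 + 10 = 122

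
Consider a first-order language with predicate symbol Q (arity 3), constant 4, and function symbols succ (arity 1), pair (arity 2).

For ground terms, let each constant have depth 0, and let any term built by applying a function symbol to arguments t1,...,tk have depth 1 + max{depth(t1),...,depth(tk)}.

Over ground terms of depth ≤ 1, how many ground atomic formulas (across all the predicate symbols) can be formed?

27

First count ground terms of depth ≤ 1.
Write N_k for the number of ground terms of depth ≤ k. A term of depth ≤ k is either a constant or a function symbol applied to arguments of depth ≤ k−1, so N_k = 1 + N_{k-1} + N_{k-1}^2.
N_0 = 1
N_1 = 1 + 1 + 1^2 = 3
Explicitly: 4, succ(4), pair(4, 4).
So |H| = 3.
A ground atom is a predicate applied to a tuple of terms from H, so the count is the sum over predicates of |H|^arity:
  Q: 3^3 = 27
Total ground atoms: 27.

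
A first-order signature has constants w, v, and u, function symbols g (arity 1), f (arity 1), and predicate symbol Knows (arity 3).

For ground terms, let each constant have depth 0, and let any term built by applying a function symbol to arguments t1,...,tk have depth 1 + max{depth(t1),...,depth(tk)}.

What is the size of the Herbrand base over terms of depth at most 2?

First count ground terms of depth ≤ 2.
Let N_k count ground terms of depth at most k. Each non-constant term of depth ≤ k is some function symbol applied to depth-≤(k−1) arguments, giving N_k = 3 + N_{k-1} + N_{k-1}.
N_0 = 3
N_1 = 3 + 3 + 3 = 9
N_2 = 3 + 9 + 9 = 21
So |H| = 21.
Ground atoms are formed by filling each argument slot of a predicate with a term from H, so an r-ary predicate gives |H|^r atoms:
  Knows: 21^3 = 9261
Total ground atoms: 9261.

9261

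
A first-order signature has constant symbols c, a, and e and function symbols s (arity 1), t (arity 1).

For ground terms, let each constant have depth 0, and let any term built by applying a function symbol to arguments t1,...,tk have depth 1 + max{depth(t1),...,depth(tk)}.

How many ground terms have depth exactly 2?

Let N_k = |{terms of depth ≤ k}|. Then N_0 = 3 and N_k = 3 + N_{k-1} + N_{k-1} for k ≥ 1 (one summand per function symbol, arity giving the exponent).
N_0 = 3
N_1 = 3 + 3 + 3 = 9
N_2 = 3 + 9 + 9 = 21
Terms of depth exactly 2: N_2 − N_1 = 21 − 9 = 12.

12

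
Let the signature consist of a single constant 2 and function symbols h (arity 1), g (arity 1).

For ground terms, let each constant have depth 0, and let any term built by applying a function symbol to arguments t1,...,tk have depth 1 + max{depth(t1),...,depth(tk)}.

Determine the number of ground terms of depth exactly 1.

2

If N_k denotes the number of depth-≤k ground terms, the 1 constant gives N_0 = 1, and each function symbol of arity r contributes N_{k-1}^r new terms at level k: N_k = 1 + N_{k-1} + N_{k-1}.
N_0 = 1
N_1 = 1 + 1 + 1 = 3
Terms of depth exactly 1: N_1 − N_0 = 3 − 1 = 2.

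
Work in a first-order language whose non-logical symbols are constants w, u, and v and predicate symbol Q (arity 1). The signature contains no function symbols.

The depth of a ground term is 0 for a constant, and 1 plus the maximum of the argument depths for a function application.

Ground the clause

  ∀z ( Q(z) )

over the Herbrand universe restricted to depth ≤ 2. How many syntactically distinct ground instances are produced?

Ground terms of depth ≤ 2:
  With no function symbols every ground term is a constant, so there are exactly 3 ground terms at every depth bound.
  N_0 = 3
  N_1 = 3
  N_2 = 3
So there are 3 ground terms available for substitution.
The body mentions the single quantified variable z; since ground terms form a free algebra, no two substitutions collapse to the same formula.
Number of ground instances = 3.

3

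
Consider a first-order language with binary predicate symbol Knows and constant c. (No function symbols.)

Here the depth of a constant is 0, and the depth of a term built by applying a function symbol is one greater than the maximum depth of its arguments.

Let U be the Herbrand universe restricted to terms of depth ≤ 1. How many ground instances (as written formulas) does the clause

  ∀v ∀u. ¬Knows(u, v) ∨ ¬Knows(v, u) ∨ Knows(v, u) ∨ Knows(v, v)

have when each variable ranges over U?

Ground terms of depth ≤ 1:
  With no function symbols every ground term is a constant, so there is exactly 1 ground term at every depth bound.
  N_0 = 1
  N_1 = 1
So there is exactly 1 ground term available for substitution.
The body mentions every one of the 2 quantified variables; since ground terms form a free algebra, no two substitutions collapse to the same formula.
Number of ground instances = 1^2 = 1.

1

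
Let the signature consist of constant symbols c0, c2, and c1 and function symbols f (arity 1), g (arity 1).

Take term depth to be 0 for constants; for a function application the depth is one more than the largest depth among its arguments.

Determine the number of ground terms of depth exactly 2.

12

Write N_k for the number of ground terms of depth ≤ k. A term of depth ≤ k is either a constant or a function symbol applied to arguments of depth ≤ k−1, so N_k = 3 + N_{k-1} + N_{k-1}.
N_0 = 3
N_1 = 3 + 3 + 3 = 9
N_2 = 3 + 9 + 9 = 21
Terms of depth exactly 2: N_2 − N_1 = 21 − 9 = 12.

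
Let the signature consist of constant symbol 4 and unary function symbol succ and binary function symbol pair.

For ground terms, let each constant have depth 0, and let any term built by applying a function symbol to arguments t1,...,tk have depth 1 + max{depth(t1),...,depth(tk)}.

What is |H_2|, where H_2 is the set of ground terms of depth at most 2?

Count level by level. With function symbols succ/1, pair/2, the terms of depth ≤ k are the 1 constant together with each function applied to depth-≤(k−1) tuples, so N_k = 1 + N_{k-1} + N_{k-1}^2.
N_0 = 1
N_1 = 1 + 1 + 1^2 = 3
N_2 = 1 + 3 + 3^2 = 13

13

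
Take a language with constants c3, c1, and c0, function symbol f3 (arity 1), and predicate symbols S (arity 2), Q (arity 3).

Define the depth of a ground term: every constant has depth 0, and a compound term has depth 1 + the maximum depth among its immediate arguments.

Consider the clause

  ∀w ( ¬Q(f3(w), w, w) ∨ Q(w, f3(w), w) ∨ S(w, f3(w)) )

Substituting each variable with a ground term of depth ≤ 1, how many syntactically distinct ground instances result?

Ground terms of depth ≤ 1:
  Let N_k count ground terms of depth at most k. Each non-constant term of depth ≤ k is some function symbol applied to depth-≤(k−1) arguments, giving N_k = 3 + N_{k-1}.
  N_0 = 3
  N_1 = 3 + 3 = 6
So there are 6 ground terms available for substitution.
The clause has 1 distinct variable (w), which appears in the body. In the free term algebra distinct substitutions yield syntactically distinct ground instances.
Number of ground instances = 6.

6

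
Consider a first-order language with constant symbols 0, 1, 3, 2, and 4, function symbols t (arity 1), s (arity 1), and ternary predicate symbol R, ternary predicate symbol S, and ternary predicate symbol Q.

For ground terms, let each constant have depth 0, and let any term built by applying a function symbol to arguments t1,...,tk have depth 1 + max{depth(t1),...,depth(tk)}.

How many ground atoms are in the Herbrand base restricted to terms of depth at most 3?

First count ground terms of depth ≤ 3.
Let N_k count ground terms of depth at most k. Each non-constant term of depth ≤ k is some function symbol applied to depth-≤(k−1) arguments, giving N_k = 5 + N_{k-1} + N_{k-1}.
N_0 = 5
N_1 = 5 + 5 + 5 = 15
N_2 = 5 + 15 + 15 = 35
N_3 = 5 + 35 + 35 = 75
So |H| = 75.
Each predicate of arity r yields |H|^r ground atoms (one per choice of an r-tuple from H):
  R: 75^3 = 421875;  S: 75^3 = 421875;  Q: 75^3 = 421875
Total ground atoms: 421875 + 421875 + 421875 = 1265625.

1265625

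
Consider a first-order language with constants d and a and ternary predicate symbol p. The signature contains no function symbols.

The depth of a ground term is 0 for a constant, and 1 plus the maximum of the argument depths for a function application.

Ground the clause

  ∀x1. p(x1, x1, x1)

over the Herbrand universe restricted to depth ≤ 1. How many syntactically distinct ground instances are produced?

2

Ground terms of depth ≤ 1:
  With no function symbols every ground term is a constant, so there are exactly 2 ground terms at every depth bound.
  N_0 = 2
  N_1 = 2
  Explicitly: d, a.
So there are 2 ground terms available for substitution.
The variable x1 ranges independently over the available ground terms, and distinct assignments produce distinct instances.
Number of ground instances = 2.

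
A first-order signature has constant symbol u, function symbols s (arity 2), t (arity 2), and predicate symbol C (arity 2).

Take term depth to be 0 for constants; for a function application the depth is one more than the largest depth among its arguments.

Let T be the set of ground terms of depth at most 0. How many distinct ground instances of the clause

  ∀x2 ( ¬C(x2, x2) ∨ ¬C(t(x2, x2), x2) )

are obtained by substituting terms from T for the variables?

Ground terms of depth ≤ 0:
  If N_k denotes the number of depth-≤k ground terms, the 1 constant gives N_0 = 1, and each function symbol of arity r contributes N_{k-1}^r new terms at level k: N_k = 1 + N_{k-1}^2 + N_{k-1}^2.
  N_0 = 1
  Explicitly: u.
So there is exactly 1 ground term available for substitution.
The body mentions the single quantified variable x2; since ground terms form a free algebra, no two substitutions collapse to the same formula.
Number of ground instances = 1.

1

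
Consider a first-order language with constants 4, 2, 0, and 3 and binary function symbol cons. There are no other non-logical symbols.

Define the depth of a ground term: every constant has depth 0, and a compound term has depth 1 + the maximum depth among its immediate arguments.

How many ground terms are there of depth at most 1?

Let N_k count ground terms of depth at most k. Each non-constant term of depth ≤ k is some function symbol applied to depth-≤(k−1) arguments, giving N_k = 4 + N_{k-1}^2.
N_0 = 4
N_1 = 4 + 4^2 = 20

20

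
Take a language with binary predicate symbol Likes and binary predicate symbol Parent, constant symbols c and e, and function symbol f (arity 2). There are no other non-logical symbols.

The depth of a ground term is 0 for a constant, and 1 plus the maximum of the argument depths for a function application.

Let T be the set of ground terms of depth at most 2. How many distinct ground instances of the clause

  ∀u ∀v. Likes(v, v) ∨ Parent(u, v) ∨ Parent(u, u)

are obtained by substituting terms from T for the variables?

1444

Ground terms of depth ≤ 2:
  Count level by level. With function symbols f/2, the terms of depth ≤ k are the 2 constants together with each function applied to depth-≤(k−1) tuples, so N_k = 2 + N_{k-1}^2.
  N_0 = 2
  N_1 = 2 + 2^2 = 6
  N_2 = 2 + 6^2 = 38
So there are 38 ground terms available for substitution.
The body mentions every one of the 2 quantified variables; since ground terms form a free algebra, no two substitutions collapse to the same formula.
Number of ground instances = 38^2 = 1444.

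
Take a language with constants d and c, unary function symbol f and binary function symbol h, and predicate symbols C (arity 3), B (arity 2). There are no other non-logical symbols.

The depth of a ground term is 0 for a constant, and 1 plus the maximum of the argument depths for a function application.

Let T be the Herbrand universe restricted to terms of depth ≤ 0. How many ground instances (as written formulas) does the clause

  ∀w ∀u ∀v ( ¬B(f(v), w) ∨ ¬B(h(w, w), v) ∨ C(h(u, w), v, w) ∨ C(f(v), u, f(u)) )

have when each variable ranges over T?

Ground terms of depth ≤ 0:
  Write N_k for the number of ground terms of depth ≤ k. A term of depth ≤ k is either a constant or a function symbol applied to arguments of depth ≤ k−1, so N_k = 2 + N_{k-1} + N_{k-1}^2.
  N_0 = 2
So there are 2 ground terms available for substitution.
The body mentions every one of the 3 quantified variables; since ground terms form a free algebra, no two substitutions collapse to the same formula.
Number of ground instances = 2^3 = 8.

8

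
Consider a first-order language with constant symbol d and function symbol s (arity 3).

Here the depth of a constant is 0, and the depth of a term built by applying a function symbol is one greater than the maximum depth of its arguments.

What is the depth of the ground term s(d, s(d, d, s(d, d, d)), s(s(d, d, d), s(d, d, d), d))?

3

depth(s(d, d, d)) = 1 + max(0, 0, 0) = 1
depth(s(d, d, s(d, d, d))) = 1 + max(0, 0, 1) = 2
depth(s(s(d, d, d), s(d, d, d), d)) = 1 + max(1, 1, 0) = 2
depth(s(d, s(d, d, s(d, d, d)), s(s(d, d, d), s(d, d, d), d))) = 1 + max(0, 2, 2) = 3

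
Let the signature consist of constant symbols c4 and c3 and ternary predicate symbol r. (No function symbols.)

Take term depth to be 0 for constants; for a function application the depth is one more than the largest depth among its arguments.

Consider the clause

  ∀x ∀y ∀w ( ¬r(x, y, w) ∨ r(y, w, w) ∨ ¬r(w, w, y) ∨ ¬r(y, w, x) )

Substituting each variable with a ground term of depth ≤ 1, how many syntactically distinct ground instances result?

Ground terms of depth ≤ 1:
  With no function symbols every ground term is a constant, so there are exactly 2 ground terms at every depth bound.
  N_0 = 2
  N_1 = 2
So there are 2 ground terms available for substitution.
The body mentions every one of the 3 quantified variables; since ground terms form a free algebra, no two substitutions collapse to the same formula.
Number of ground instances = 2^3 = 8.

8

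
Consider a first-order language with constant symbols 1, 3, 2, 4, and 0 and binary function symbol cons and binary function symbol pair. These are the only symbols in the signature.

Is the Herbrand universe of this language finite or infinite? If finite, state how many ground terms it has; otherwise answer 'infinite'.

The signature has at least one function symbol (cons, arity 2) and at least one constant (1).
Iterating cons gives infinitely many distinct ground terms: 1, cons(1, 1), cons(cons(1, 1), cons(1, 1)), ...
So the Herbrand universe is infinite.

infinite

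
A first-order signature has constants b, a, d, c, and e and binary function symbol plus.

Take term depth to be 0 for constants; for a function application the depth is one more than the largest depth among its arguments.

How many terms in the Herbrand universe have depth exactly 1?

Let N_k count ground terms of depth at most k. Each non-constant term of depth ≤ k is some function symbol applied to depth-≤(k−1) arguments, giving N_k = 5 + N_{k-1}^2.
N_0 = 5
N_1 = 5 + 5^2 = 30
Terms of depth exactly 1: N_1 − N_0 = 30 − 5 = 25.

25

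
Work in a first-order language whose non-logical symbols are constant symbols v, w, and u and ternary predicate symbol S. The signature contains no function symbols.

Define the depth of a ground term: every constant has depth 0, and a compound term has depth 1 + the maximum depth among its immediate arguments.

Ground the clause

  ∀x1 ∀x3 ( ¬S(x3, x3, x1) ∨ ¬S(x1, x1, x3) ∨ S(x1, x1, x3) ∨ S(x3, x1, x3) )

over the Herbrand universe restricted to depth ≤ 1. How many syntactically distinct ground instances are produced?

9

Ground terms of depth ≤ 1:
  With no function symbols every ground term is a constant, so there are exactly 3 ground terms at every depth bound.
  N_0 = 3
  N_1 = 3
  Explicitly: v, w, u.
So there are 3 ground terms available for substitution.
There are 2 variables to instantiate (x1, x3), each occurring in at least one literal, so different choices give different ground instances.
Number of ground instances = 3^2 = 9.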